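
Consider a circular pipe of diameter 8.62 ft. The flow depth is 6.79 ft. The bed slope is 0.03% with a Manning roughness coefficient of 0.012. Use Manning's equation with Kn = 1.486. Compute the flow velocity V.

For a circular section of diameter D = 8.62 ft at depth y = 6.79 ft, the central angle is θ = 2 arccos(1 − 2y/D) = 4.368 rad. Then A = (D²/8)(θ − sin θ) = 49.31 ft² and P = Dθ/2 = 18.83 ft.
Hydraulic radius R = A/P = 49.31/18.83 = 2.619 ft.
From Manning's equation, V = (1.486/n) R^(2/3) S^(1/2) = (1.486/0.012) × 2.619^(2/3) × 0.0003^(1/2) = 4.08 ft/s.

V = 4.08 ft/s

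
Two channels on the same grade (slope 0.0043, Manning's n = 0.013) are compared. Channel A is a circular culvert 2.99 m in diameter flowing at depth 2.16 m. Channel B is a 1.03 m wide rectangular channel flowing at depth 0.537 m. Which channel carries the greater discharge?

channel A

Channel A: For a circular section of diameter D = 2.99 m at depth y = 2.16 m, the central angle is θ = 2 arccos(1 − 2y/D) = 4.064 rad. Then A = (D²/8)(θ − sin θ) = 5.431 m² and P = Dθ/2 = 6.075 m. Hydraulic radius R = A/P = 5.431/6.075 = 0.8941 m. Q_A = (1/0.013)·5.431·0.8941^(2/3)·√0.0043 = 25.43 m³/s.
Channel B: Flow area A = b·y = 1.03 × 0.537 = 0.5531 m². Wetted perimeter P = b + 2y = 1.03 + 2×0.537 = 2.104 m. Hydraulic radius R = A/P = 0.5531/2.104 = 0.2629 m. Q_B = (1/0.013)·0.5531·0.2629^(2/3)·√0.0043 = 1.145 m³/s.
Q_A = 25.43 m³/s vs Q_B = 1.145 m³/s, so channel A carries more.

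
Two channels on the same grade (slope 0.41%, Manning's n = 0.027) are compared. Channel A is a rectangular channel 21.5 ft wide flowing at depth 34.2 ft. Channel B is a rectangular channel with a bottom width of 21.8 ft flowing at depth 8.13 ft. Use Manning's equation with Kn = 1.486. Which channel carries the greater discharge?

Channel A: Flow area A = b·y = 21.5 × 34.2 = 735.3 ft². Wetted perimeter P = b + 2y = 21.5 + 2×34.2 = 89.9 ft. Hydraulic radius R = A/P = 735.3/89.9 = 8.179 ft. Q_A = (1.486/0.027)·735.3·8.179^(2/3)·√0.0041 = 10520 ft³/s.
Channel B: Flow area A = b·y = 21.8 × 8.13 = 177.2 ft². Wetted perimeter P = b + 2y = 21.8 + 2×8.13 = 38.06 ft. Hydraulic radius R = A/P = 177.2/38.06 = 4.657 ft. Q_B = (1.486/0.027)·177.2·4.657^(2/3)·√0.0041 = 1742 ft³/s.
Q_A = 10520 ft³/s vs Q_B = 1742 ft³/s, so channel A carries more.

channel A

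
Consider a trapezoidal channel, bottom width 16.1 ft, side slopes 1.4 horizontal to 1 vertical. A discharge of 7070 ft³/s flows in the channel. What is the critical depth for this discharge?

At critical depth, Q² T / (g A³) = 1, i.e. A³/T = Q²/g = 7070²/32.2 = 1552000.
At y = 13.9 ft: A³/T = 2195000 — high.
At y = 11.2 ft: A³/T = 950100 — low.
At y = 12.7 ft: A³/T = 1542000 — matches.

y_c = 12.7 ft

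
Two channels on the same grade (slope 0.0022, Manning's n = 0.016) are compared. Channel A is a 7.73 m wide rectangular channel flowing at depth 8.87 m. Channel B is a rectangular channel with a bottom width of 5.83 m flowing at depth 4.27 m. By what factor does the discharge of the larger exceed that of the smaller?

3.7

Channel A: Flow area A = b·y = 7.73 × 8.87 = 68.57 m². Wetted perimeter P = b + 2y = 7.73 + 2×8.87 = 25.47 m. Hydraulic radius R = A/P = 68.57/25.47 = 2.692 m. Q_A = (1/0.016)·68.57·2.692^(2/3)·√0.0022 = 389 m³/s.
Channel B: Flow area A = b·y = 5.83 × 4.27 = 24.89 m². Wetted perimeter P = b + 2y = 5.83 + 2×4.27 = 14.37 m. Hydraulic radius R = A/P = 24.89/14.37 = 1.732 m. Q_B = (1/0.016)·24.89·1.732^(2/3)·√0.0022 = 105.3 m³/s.
The larger discharge is 389 m³/s and the smaller is 105.3 m³/s; the ratio is 3.7.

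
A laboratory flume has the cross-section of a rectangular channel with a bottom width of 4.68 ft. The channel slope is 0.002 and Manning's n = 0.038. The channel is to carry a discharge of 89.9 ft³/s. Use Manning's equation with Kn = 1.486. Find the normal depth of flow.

y_n = 7.47 ft

Manning's equation rearranged: A R^(2/3) = nQ / (1.486·√S) = 0.038 × 89.9 / (1.486 × √0.002) = 51.41.
Trying y = 9.47 ft: A R^(2/3) = 67.42 — high.
Trying y = 7.47 ft: A R^(2/3) = 51.38 — ≈ 51.41.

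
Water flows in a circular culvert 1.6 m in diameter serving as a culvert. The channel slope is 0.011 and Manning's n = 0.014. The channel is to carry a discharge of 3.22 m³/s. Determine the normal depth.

y_n = 0.698 m

Manning's equation rearranged: A R^(2/3) = nQ / (1·√S) = 0.014 × 3.22 / (√0.011) = 0.4298.
Trying y = 0.768 m: A R^(2/3) = 0.5089 — over.
Trying y = 0.586 m: A R^(2/3) = 0.3125 — short.
Trying y = 0.698 m: A R^(2/3) = 0.4303 — ≈ 0.4298.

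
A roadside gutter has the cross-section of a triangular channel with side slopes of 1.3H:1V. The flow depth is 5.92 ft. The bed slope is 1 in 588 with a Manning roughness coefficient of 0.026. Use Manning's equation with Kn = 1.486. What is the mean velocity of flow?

V = 4.16 ft/s

For a triangular section with side slope z = 1.3: A = zy² = 1.3×5.92² = 45.56 ft²; P = 2y√(1+z²) = 2×5.92×1.64 = 19.42 ft.
Hydraulic radius R = A/P = 45.56/19.42 = 2.346 ft.
From Manning's equation, V = (1.486/n) R^(2/3) S^(1/2) = (1.486/0.026) × 2.346^(2/3) × 0.001701^(1/2) = 4.16 ft/s.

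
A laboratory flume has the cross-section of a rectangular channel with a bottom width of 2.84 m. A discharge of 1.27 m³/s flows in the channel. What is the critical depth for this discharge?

For a rectangular channel, critical depth y_c = (q²/g)^(1/3) where q = Q/b = 1.27/2.84 = 0.4472 m²/s.
So y_c = (0.4472²/9.81)^(1/3) = 0.273 m.

y_c = 0.273 m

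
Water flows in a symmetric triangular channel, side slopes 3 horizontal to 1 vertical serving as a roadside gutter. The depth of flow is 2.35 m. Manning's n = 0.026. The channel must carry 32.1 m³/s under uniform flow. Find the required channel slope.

S = 0.0022

For a triangular section with side slope z = 3: A = zy² = 3×2.35² = 16.57 m²; P = 2y√(1+z²) = 2×2.35×3.162 = 14.86 m.
Hydraulic radius R = A/P = 16.57/14.86 = 1.115 m.
From Manning's equation, S = [nQ / (1 A R^(2/3))]² = [0.026 × 32.1 / (1 × 16.57 × 1.115^(2/3))]² = 0.0022.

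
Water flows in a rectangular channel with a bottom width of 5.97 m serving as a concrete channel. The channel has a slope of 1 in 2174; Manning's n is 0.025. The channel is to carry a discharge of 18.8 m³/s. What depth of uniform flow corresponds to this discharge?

y_n = 2.85 m

Manning's equation rearranged: A R^(2/3) = nQ / (1·√S) = 0.025 × 18.8 / (√0.00046) = 21.91.
At y = 3.13 m: A R^(2/3) = 24.79 — too large.
At y = 2.36 m: A R^(2/3) = 16.94 — too small.
At y = 2.85 m: A R^(2/3) = 21.88 — ≈ 21.91.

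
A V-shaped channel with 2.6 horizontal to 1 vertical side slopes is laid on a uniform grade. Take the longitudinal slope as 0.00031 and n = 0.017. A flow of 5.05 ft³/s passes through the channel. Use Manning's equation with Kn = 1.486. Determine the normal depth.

y_n = 1.32 ft

Manning's equation rearranged: A R^(2/3) = nQ / (1.486·√S) = 0.017 × 5.05 / (1.486 × √0.00031) = 3.281.
Trying y = 1.51 ft: A R^(2/3) = 4.694 — too large.
Trying y = 0.97 ft: A R^(2/3) = 1.442 — too small.
Trying y = 1.32 ft: A R^(2/3) = 3.28 — close enough.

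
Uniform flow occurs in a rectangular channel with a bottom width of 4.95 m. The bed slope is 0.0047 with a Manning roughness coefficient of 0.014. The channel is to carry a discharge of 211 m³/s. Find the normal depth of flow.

Manning's equation rearranged: A R^(2/3) = nQ / (1·√S) = 0.014 × 211 / (√0.0047) = 43.09.
At y = 4.24 m: A R^(2/3) = 28.26 — low.
At y = 7.23 m: A R^(2/3) = 53.81 — high.
At y = 5.99 m: A R^(2/3) = 43.08 — ≈ 43.09.

y_n = 5.99 m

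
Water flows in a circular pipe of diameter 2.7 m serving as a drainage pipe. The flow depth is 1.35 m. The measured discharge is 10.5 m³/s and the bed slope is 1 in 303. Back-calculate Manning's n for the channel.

For a circular section of diameter D = 2.7 m at depth y = 1.35 m, the central angle is θ = 2 arccos(1 − 2y/D) = 3.142 rad. Then A = (D²/8)(θ − sin θ) = 2.863 m² and P = Dθ/2 = 4.241 m.
Hydraulic radius R = A/P = 2.863/4.241 = 0.675 m.
Rearranging Manning's equation: n = (1/Q) A R^(2/3) S^(1/2) = (1/10.5) × 2.863 × 0.675^(2/3) × √0.0033 = 0.0121.

n = 0.0121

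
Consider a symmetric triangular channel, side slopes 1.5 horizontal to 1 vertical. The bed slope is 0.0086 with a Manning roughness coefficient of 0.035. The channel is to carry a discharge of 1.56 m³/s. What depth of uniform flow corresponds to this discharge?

y_n = 0.877 m

Manning's equation rearranged: A R^(2/3) = nQ / (1·√S) = 0.035 × 1.56 / (√0.0086) = 0.5888.
Try y = 1.03 m: A R^(2/3) = 0.9045 — over.
Try y = 0.741 m: A R^(2/3) = 0.3759 — short.
Try y = 0.877 m: A R^(2/3) = 0.5891 — close enough.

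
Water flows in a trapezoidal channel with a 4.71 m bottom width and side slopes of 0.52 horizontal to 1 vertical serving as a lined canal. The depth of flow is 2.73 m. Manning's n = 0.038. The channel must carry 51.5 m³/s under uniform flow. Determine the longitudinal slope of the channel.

S = 0.00769

With bottom width b = 4.71 m and side slope z = 0.52: A = (b + zy)y = (4.71 + 0.52×2.73)×2.73 = 16.73 m²; P = b + 2y√(1+z²) = 4.71 + 2×2.73×1.127 = 10.86 m.
Hydraulic radius R = A/P = 16.73/10.86 = 1.54 m.
From Manning's equation, S = [nQ / (1 A R^(2/3))]² = [0.038 × 51.5 / (1 × 16.73 × 1.54^(2/3))]² = 0.00769.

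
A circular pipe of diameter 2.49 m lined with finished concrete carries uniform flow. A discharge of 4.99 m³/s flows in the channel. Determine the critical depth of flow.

y_c = 1 m

At critical depth, Q² T / (g A³) = 1, i.e. A³/T = Q²/g = 4.99²/9.81 = 2.538.
Trying y = 1.11 m: A³/T = 3.738 — over.
Trying y = 1 m: A³/T = 2.505 — close enough.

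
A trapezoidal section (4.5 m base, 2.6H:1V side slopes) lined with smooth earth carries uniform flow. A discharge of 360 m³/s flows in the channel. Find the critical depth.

y_c = 4.45 m

At critical depth, Q² T / (g A³) = 1, i.e. A³/T = Q²/g = 360²/9.81 = 13210.
Try y = 3.77 m: A³/T = 6503 — too small.
Try y = 5.64 m: A³/T = 37330 — too large.
Try y = 4.45 m: A³/T = 13230 — matches.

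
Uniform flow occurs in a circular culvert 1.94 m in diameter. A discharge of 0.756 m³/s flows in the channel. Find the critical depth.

y_c = 0.408 m

At critical depth, Q² T / (g A³) = 1, i.e. A³/T = Q²/g = 0.756²/9.81 = 0.05826.
Trying y = 0.293 m: A³/T = 0.01594 — short.
Trying y = 0.51 m: A³/T = 0.1397 — over.
Trying y = 0.408 m: A³/T = 0.05848 — close enough.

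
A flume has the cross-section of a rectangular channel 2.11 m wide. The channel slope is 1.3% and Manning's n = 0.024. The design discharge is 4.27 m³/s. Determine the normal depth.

y_n = 0.741 m

Manning's equation rearranged: A R^(2/3) = nQ / (1·√S) = 0.024 × 4.27 / (√0.013) = 0.8988.
At y = 0.553 m: A R^(2/3) = 0.5936 — low.
At y = 0.896 m: A R^(2/3) = 1.166 — high.
At y = 0.741 m: A R^(2/3) = 0.898 — ≈ 0.8988.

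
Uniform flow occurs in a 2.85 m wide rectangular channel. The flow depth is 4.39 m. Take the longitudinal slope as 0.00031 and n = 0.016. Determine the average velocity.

V = 1.16 m/s

Flow area A = b·y = 2.85 × 4.39 = 12.51 m². Wetted perimeter P = b + 2y = 2.85 + 2×4.39 = 11.63 m.
Hydraulic radius R = A/P = 12.51/11.63 = 1.076 m.
From Manning's equation, V = (1/n) R^(2/3) S^(1/2) = (1/0.016) × 1.076^(2/3) × 0.00031^(1/2) = 1.16 m/s.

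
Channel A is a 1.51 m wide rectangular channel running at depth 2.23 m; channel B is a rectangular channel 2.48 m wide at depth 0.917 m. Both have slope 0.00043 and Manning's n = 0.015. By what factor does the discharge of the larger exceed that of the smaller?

1.55

Channel A: Flow area A = b·y = 1.51 × 2.23 = 3.367 m². Wetted perimeter P = b + 2y = 1.51 + 2×2.23 = 5.97 m. Hydraulic radius R = A/P = 3.367/5.97 = 0.564 m. Q_A = (1/0.015)·3.367·0.564^(2/3)·√0.00043 = 3.178 m³/s.
Channel B: Flow area A = b·y = 2.48 × 0.917 = 2.274 m². Wetted perimeter P = b + 2y = 2.48 + 2×0.917 = 4.314 m. Hydraulic radius R = A/P = 2.274/4.314 = 0.5272 m. Q_B = (1/0.015)·2.274·0.5272^(2/3)·√0.00043 = 2.052 m³/s.
The larger discharge is 3.178 m³/s and the smaller is 2.052 m³/s; the ratio is 1.55.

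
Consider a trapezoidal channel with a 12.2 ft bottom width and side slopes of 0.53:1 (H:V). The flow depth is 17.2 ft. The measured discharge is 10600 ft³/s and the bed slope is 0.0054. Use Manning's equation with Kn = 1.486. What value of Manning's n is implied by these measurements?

n = 0.014

With bottom width b = 12.2 ft and side slope z = 0.53: A = (b + zy)y = (12.2 + 0.53×17.2)×17.2 = 366.6 ft²; P = b + 2y√(1+z²) = 12.2 + 2×17.2×1.132 = 51.13 ft.
Hydraulic radius R = A/P = 366.6/51.13 = 7.17 ft.
Rearranging Manning's equation: n = (1.486/Q) A R^(2/3) S^(1/2) = (1.486/10600) × 366.6 × 7.17^(2/3) × √0.0054 = 0.014.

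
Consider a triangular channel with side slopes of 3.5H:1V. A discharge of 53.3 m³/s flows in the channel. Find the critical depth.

y_c = 2.16 m

At critical depth, Q² T / (g A³) = 1, i.e. A³/T = Q²/g = 53.3²/9.81 = 289.6.
Trying y = 1.57 m: A³/T = 58.43 — too small.
Trying y = 2.45 m: A³/T = 540.7 — too large.
Trying y = 2.16 m: A³/T = 288 — matches.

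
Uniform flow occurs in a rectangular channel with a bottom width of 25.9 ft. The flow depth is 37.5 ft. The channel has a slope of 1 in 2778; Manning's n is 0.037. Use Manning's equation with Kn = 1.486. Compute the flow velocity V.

Flow area A = b·y = 25.9 × 37.5 = 971.2 ft². Wetted perimeter P = b + 2y = 25.9 + 2×37.5 = 100.9 ft.
Hydraulic radius R = A/P = 971.2/100.9 = 9.626 ft.
From Manning's equation, V = (1.486/n) R^(2/3) S^(1/2) = (1.486/0.037) × 9.626^(2/3) × 0.00036^(1/2) = 3.45 ft/s.

V = 3.45 ft/s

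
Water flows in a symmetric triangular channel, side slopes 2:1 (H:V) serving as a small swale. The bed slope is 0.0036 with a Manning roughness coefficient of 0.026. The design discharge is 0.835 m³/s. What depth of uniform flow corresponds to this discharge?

y_n = 0.644 m

Manning's equation rearranged: A R^(2/3) = nQ / (1·√S) = 0.026 × 0.835 / (√0.0036) = 0.3618.
Trying y = 0.574 m: A R^(2/3) = 0.2662 — short.
Trying y = 0.723 m: A R^(2/3) = 0.4925 — over.
Trying y = 0.644 m: A R^(2/3) = 0.3617 — ≈ 0.3618.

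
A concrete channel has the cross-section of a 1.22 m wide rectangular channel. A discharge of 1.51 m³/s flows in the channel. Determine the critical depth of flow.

y_c = 0.539 m

For a rectangular channel, critical depth y_c = (q²/g)^(1/3) where q = Q/b = 1.51/1.22 = 1.238 m²/s.
So y_c = (1.238²/9.81)^(1/3) = 0.539 m.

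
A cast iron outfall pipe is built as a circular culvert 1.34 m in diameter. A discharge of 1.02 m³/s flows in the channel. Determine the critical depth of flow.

At critical depth, Q² T / (g A³) = 1, i.e. A³/T = Q²/g = 1.02²/9.81 = 0.1061.
At y = 0.378 m: A³/T = 0.02889 — low.
At y = 0.586 m: A³/T = 0.1567 — high.
At y = 0.529 m: A³/T = 0.1059 — close enough.

y_c = 0.529 m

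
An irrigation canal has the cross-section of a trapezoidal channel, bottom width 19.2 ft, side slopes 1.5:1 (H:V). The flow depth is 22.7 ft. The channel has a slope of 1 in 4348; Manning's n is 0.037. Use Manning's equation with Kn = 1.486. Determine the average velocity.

With bottom width b = 19.2 ft and side slope z = 1.5: A = (b + zy)y = (19.2 + 1.5×22.7)×22.7 = 1209 ft²; P = b + 2y√(1+z²) = 19.2 + 2×22.7×1.803 = 101 ft.
Hydraulic radius R = A/P = 1209/101 = 11.96 ft.
From Manning's equation, V = (1.486/n) R^(2/3) S^(1/2) = (1.486/0.037) × 11.96^(2/3) × 0.00023^(1/2) = 3.19 ft/s.

V = 3.19 ft/s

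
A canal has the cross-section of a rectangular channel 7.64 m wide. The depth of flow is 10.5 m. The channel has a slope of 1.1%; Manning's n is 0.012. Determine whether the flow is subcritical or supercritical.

supercritical

Flow area A = b·y = 7.64 × 10.5 = 80.22 m². Wetted perimeter P = b + 2y = 7.64 + 2×10.5 = 28.64 m.
Hydraulic radius R = A/P = 80.22/28.64 = 2.801 m.
V = (1/n) R^(2/3) √S = (1/0.012) × 2.801^(2/3) × √0.011 = 17.37 m/s. Hydraulic depth D_h = A/T = 80.22/7.64 = 10.5 m.
Froude number Fr = V/√(g·D_h) = 17.37/√(9.81×10.5) = 1.71, which is greater than 1, so the flow is supercritical.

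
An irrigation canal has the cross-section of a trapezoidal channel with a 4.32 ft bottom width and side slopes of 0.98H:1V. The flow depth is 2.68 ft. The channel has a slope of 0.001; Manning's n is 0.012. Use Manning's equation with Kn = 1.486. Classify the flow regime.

subcritical

With bottom width b = 4.32 ft and side slope z = 0.98: A = (b + zy)y = (4.32 + 0.98×2.68)×2.68 = 18.62 ft²; P = b + 2y√(1+z²) = 4.32 + 2×2.68×1.4 = 11.82 ft.
Hydraulic radius R = A/P = 18.62/11.82 = 1.574 ft.
V = (1.486/n) R^(2/3) √S = (1.486/0.012) × 1.574^(2/3) × √0.001 = 5.3 ft/s. Hydraulic depth D_h = A/T = 18.62/9.573 = 1.945 ft.
Froude number Fr = V/√(g·D_h) = 5.3/√(32.2×1.945) = 0.67, which is less than 1, so the flow is subcritical.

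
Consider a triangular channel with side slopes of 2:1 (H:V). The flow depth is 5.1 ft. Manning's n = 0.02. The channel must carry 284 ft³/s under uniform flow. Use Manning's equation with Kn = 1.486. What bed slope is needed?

For a triangular section with side slope z = 2: A = zy² = 2×5.1² = 52.02 ft²; P = 2y√(1+z²) = 2×5.1×2.236 = 22.81 ft.
Hydraulic radius R = A/P = 52.02/22.81 = 2.281 ft.
From Manning's equation, S = [nQ / (1.486 A R^(2/3))]² = [0.02 × 284 / (1.486 × 52.02 × 2.281^(2/3))]² = 0.0018.

S = 0.0018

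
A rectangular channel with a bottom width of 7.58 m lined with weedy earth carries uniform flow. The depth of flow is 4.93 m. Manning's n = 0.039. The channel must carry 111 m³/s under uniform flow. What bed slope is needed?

S = 0.00486

Flow area A = b·y = 7.58 × 4.93 = 37.37 m². Wetted perimeter P = b + 2y = 7.58 + 2×4.93 = 17.44 m.
Hydraulic radius R = A/P = 37.37/17.44 = 2.143 m.
From Manning's equation, S = [nQ / (1 A R^(2/3))]² = [0.039 × 111 / (1 × 37.37 × 2.143^(2/3))]² = 0.00486.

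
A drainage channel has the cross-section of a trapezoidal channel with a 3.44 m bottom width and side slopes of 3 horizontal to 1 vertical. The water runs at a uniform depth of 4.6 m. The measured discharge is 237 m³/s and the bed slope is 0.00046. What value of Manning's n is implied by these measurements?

n = 0.013

With bottom width b = 3.44 m and side slope z = 3: A = (b + zy)y = (3.44 + 3×4.6)×4.6 = 79.3 m²; P = b + 2y√(1+z²) = 3.44 + 2×4.6×3.162 = 32.53 m.
Hydraulic radius R = A/P = 79.3/32.53 = 2.438 m.
Rearranging Manning's equation: n = (1/Q) A R^(2/3) S^(1/2) = (1/237) × 79.3 × 2.438^(2/3) × √0.00046 = 0.013.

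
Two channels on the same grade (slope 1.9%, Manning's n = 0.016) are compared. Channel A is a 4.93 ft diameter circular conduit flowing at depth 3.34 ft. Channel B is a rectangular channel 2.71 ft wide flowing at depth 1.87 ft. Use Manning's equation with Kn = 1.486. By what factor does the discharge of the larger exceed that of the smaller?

Channel A: For a circular section of diameter D = 4.93 ft at depth y = 3.34 ft, the central angle is θ = 2 arccos(1 − 2y/D) = 3.867 rad. Then A = (D²/8)(θ − sin θ) = 13.77 ft² and P = Dθ/2 = 9.533 ft. Hydraulic radius R = A/P = 13.77/9.533 = 1.444 ft. Q_A = (1.486/0.016)·13.77·1.444^(2/3)·√0.019 = 225.1 ft³/s.
Channel B: Flow area A = b·y = 2.71 × 1.87 = 5.068 ft². Wetted perimeter P = b + 2y = 2.71 + 2×1.87 = 6.45 ft. Hydraulic radius R = A/P = 5.068/6.45 = 0.7857 ft. Q_B = (1.486/0.016)·5.068·0.7857^(2/3)·√0.019 = 55.24 ft³/s.
The larger discharge is 225.1 ft³/s and the smaller is 55.24 ft³/s; the ratio is 4.08.

4.08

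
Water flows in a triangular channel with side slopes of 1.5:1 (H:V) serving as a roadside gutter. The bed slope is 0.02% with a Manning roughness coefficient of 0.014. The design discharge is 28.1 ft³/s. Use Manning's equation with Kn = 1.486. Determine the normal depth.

y_n = 3.21 ft

Manning's equation rearranged: A R^(2/3) = nQ / (1.486·√S) = 0.014 × 28.1 / (1.486 × √0.0002) = 18.72.
Trying y = 3.68 ft: A R^(2/3) = 26.98 — high.
Trying y = 2.26 ft: A R^(2/3) = 7.353 — low.
Trying y = 3.21 ft: A R^(2/3) = 18.74 — matches.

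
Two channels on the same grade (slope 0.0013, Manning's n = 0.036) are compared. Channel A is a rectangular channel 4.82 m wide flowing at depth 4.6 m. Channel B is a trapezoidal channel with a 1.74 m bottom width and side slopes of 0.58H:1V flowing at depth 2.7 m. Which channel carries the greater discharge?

channel A

Channel A: Flow area A = b·y = 4.82 × 4.6 = 22.17 m². Wetted perimeter P = b + 2y = 4.82 + 2×4.6 = 14.02 m. Hydraulic radius R = A/P = 22.17/14.02 = 1.581 m. Q_A = (1/0.036)·22.17·1.581^(2/3)·√0.0013 = 30.14 m³/s.
Channel B: With bottom width b = 1.74 m and side slope z = 0.58: A = (b + zy)y = (1.74 + 0.58×2.7)×2.7 = 8.926 m²; P = b + 2y√(1+z²) = 1.74 + 2×2.7×1.156 = 7.983 m. Hydraulic radius R = A/P = 8.926/7.983 = 1.118 m. Q_B = (1/0.036)·8.926·1.118^(2/3)·√0.0013 = 9.631 m³/s.
Q_A = 30.14 m³/s vs Q_B = 9.631 m³/s, so channel A carries more.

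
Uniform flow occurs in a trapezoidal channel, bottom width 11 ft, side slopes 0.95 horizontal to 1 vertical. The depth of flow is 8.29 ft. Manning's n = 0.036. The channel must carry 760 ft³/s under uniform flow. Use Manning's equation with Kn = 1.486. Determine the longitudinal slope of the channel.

With bottom width b = 11 ft and side slope z = 0.95: A = (b + zy)y = (11 + 0.95×8.29)×8.29 = 156.5 ft²; P = b + 2y√(1+z²) = 11 + 2×8.29×1.379 = 33.87 ft.
Hydraulic radius R = A/P = 156.5/33.87 = 4.62 ft.
From Manning's equation, S = [nQ / (1.486 A R^(2/3))]² = [0.036 × 760 / (1.486 × 156.5 × 4.62^(2/3))]² = 0.0018.

S = 0.0018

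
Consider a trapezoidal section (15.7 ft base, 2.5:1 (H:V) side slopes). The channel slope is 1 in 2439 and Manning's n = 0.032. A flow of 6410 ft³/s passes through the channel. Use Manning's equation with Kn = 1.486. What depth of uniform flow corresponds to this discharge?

Manning's equation rearranged: A R^(2/3) = nQ / (1.486·√S) = 0.032 × 6410 / (1.486 × √0.00041) = 6817.
At y = 25.3 ft: A R^(2/3) = 11130 — too large.
At y = 17.9 ft: A R^(2/3) = 4906 — too small.
At y = 20.6 ft: A R^(2/3) = 6819 — close enough.

y_n = 20.6 ft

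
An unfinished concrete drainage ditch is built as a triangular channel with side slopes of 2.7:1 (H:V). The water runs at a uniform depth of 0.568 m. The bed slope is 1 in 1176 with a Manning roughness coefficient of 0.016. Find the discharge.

For a triangular section with side slope z = 2.7: A = zy² = 2.7×0.568² = 0.8711 m²; P = 2y√(1+z²) = 2×0.568×2.879 = 3.271 m.
Hydraulic radius R = A/P = 0.8711/3.271 = 0.2663 m.
Manning's equation: Q = (1/n) A R^(2/3) S^(1/2) = (1/0.016) × 0.8711 × 0.2663^(2/3) × 0.0008503^(1/2) = 0.657 m³/s.

Q = 0.657 m³/s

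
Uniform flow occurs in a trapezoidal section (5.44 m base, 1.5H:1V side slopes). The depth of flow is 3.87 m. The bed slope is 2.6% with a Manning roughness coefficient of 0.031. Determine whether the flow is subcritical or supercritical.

With bottom width b = 5.44 m and side slope z = 1.5: A = (b + zy)y = (5.44 + 1.5×3.87)×3.87 = 43.52 m²; P = b + 2y√(1+z²) = 5.44 + 2×3.87×1.803 = 19.39 m.
Hydraulic radius R = A/P = 43.52/19.39 = 2.244 m.
V = (1/n) R^(2/3) √S = (1/0.031) × 2.244^(2/3) × √0.026 = 8.915 m/s. Hydraulic depth D_h = A/T = 43.52/17.05 = 2.552 m.
Froude number Fr = V/√(g·D_h) = 8.915/√(9.81×2.552) = 1.78, which is greater than 1, so the flow is supercritical.

supercritical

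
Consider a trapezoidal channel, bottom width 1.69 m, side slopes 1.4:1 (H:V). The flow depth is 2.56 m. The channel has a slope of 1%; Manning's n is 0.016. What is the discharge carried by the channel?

Q = 99.8 m³/s

With bottom width b = 1.69 m and side slope z = 1.4: A = (b + zy)y = (1.69 + 1.4×2.56)×2.56 = 13.5 m²; P = b + 2y√(1+z²) = 1.69 + 2×2.56×1.72 = 10.5 m.
Hydraulic radius R = A/P = 13.5/10.5 = 1.286 m.
Manning's equation: Q = (1/n) A R^(2/3) S^(1/2) = (1/0.016) × 13.5 × 1.286^(2/3) × 0.01^(1/2) = 99.8 m³/s.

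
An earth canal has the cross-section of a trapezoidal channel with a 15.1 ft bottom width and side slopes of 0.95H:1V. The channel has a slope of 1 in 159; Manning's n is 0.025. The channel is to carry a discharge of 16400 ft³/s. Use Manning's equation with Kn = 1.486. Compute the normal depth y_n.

Manning's equation rearranged: A R^(2/3) = nQ / (1.486·√S) = 0.025 × 16400 / (1.486 × √0.006289) = 3479.
At y = 22.9 ft: A R^(2/3) = 4119 — too large.
At y = 14.8 ft: A R^(2/3) = 1685 — too small.
At y = 21.1 ft: A R^(2/3) = 3469 — close enough.

y_n = 21.1 ft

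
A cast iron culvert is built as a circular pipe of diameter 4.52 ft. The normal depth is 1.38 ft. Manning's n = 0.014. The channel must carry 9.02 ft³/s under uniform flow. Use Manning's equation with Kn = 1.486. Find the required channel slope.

S = 0.000581

For a circular section of diameter D = 4.52 ft at depth y = 1.38 ft, the central angle is θ = 2 arccos(1 − 2y/D) = 2.342 rad. Then A = (D²/8)(θ − sin θ) = 4.148 ft² and P = Dθ/2 = 5.292 ft.
Hydraulic radius R = A/P = 4.148/5.292 = 0.7839 ft.
From Manning's equation, S = [nQ / (1.486 A R^(2/3))]² = [0.014 × 9.02 / (1.486 × 4.148 × 0.7839^(2/3))]² = 0.000581.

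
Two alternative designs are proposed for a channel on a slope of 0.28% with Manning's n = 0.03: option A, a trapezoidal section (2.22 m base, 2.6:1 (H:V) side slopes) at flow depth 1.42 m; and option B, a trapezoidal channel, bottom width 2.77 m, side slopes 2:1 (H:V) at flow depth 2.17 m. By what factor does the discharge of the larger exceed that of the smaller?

2.4

Channel A: With bottom width b = 2.22 m and side slope z = 2.6: A = (b + zy)y = (2.22 + 2.6×1.42)×1.42 = 8.395 m²; P = b + 2y√(1+z²) = 2.22 + 2×1.42×2.786 = 10.13 m. Hydraulic radius R = A/P = 8.395/10.13 = 0.8286 m. Q_A = (1/0.03)·8.395·0.8286^(2/3)·√0.0028 = 13.06 m³/s.
Channel B: With bottom width b = 2.77 m and side slope z = 2: A = (b + zy)y = (2.77 + 2×2.17)×2.17 = 15.43 m²; P = b + 2y√(1+z²) = 2.77 + 2×2.17×2.236 = 12.47 m. Hydraulic radius R = A/P = 15.43/12.47 = 1.237 m. Q_B = (1/0.03)·15.43·1.237^(2/3)·√0.0028 = 31.36 m³/s.
The larger discharge is 31.36 m³/s and the smaller is 13.06 m³/s; the ratio is 2.4.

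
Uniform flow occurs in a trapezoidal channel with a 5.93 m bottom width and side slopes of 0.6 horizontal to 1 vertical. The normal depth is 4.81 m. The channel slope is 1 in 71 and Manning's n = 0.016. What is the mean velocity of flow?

With bottom width b = 5.93 m and side slope z = 0.6: A = (b + zy)y = (5.93 + 0.6×4.81)×4.81 = 42.4 m²; P = b + 2y√(1+z²) = 5.93 + 2×4.81×1.166 = 17.15 m.
Hydraulic radius R = A/P = 42.4/17.15 = 2.473 m.
From Manning's equation, V = (1/n) R^(2/3) S^(1/2) = (1/0.016) × 2.473^(2/3) × 0.01408^(1/2) = 13.6 m/s.

V = 13.6 m/s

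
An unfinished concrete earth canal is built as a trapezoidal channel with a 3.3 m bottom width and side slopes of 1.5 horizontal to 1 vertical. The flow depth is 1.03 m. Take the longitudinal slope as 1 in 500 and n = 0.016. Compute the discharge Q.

With bottom width b = 3.3 m and side slope z = 1.5: A = (b + zy)y = (3.3 + 1.5×1.03)×1.03 = 4.99 m²; P = b + 2y√(1+z²) = 3.3 + 2×1.03×1.803 = 7.014 m.
Hydraulic radius R = A/P = 4.99/7.014 = 0.7115 m.
Manning's equation: Q = (1/n) A R^(2/3) S^(1/2) = (1/0.016) × 4.99 × 0.7115^(2/3) × 0.002^(1/2) = 11.1 m³/s.

Q = 11.1 m³/s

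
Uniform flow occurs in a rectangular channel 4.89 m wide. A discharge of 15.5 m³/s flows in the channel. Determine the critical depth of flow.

y_c = 1.01 m

For a rectangular channel, critical depth y_c = (q²/g)^(1/3) where q = Q/b = 15.5/4.89 = 3.17 m²/s.
So y_c = (3.17²/9.81)^(1/3) = 1.01 m.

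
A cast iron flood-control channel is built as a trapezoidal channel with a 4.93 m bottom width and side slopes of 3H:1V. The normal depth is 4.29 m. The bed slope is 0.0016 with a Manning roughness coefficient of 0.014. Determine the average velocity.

V = 5.1 m/s

With bottom width b = 4.93 m and side slope z = 3: A = (b + zy)y = (4.93 + 3×4.29)×4.29 = 76.36 m²; P = b + 2y√(1+z²) = 4.93 + 2×4.29×3.162 = 32.06 m.
Hydraulic radius R = A/P = 76.36/32.06 = 2.382 m.
From Manning's equation, V = (1/n) R^(2/3) S^(1/2) = (1/0.014) × 2.382^(2/3) × 0.0016^(1/2) = 5.1 m/s.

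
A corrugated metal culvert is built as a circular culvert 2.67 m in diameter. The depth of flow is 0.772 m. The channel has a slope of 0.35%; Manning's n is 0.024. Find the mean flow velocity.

For a circular section of diameter D = 2.67 m at depth y = 0.772 m, the central angle is θ = 2 arccos(1 − 2y/D) = 2.271 rad. Then A = (D²/8)(θ − sin θ) = 1.342 m² and P = Dθ/2 = 3.032 m.
Hydraulic radius R = A/P = 1.342/3.032 = 0.4427 m.
From Manning's equation, V = (1/n) R^(2/3) S^(1/2) = (1/0.024) × 0.4427^(2/3) × 0.0035^(1/2) = 1.43 m/s.

V = 1.43 m/s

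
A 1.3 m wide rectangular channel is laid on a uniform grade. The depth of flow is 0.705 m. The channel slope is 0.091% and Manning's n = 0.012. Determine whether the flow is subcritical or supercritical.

Flow area A = b·y = 1.3 × 0.705 = 0.9165 m². Wetted perimeter P = b + 2y = 1.3 + 2×0.705 = 2.71 m.
Hydraulic radius R = A/P = 0.9165/2.71 = 0.3382 m.
V = (1/n) R^(2/3) √S = (1/0.012) × 0.3382^(2/3) × √0.00091 = 1.22 m/s. Hydraulic depth D_h = A/T = 0.9165/1.3 = 0.705 m.
Froude number Fr = V/√(g·D_h) = 1.22/√(9.81×0.705) = 0.464, which is less than 1, so the flow is subcritical.

subcritical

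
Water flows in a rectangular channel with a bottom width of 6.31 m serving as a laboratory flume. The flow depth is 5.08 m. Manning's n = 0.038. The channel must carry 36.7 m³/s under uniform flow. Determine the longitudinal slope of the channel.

Flow area A = b·y = 6.31 × 5.08 = 32.05 m². Wetted perimeter P = b + 2y = 6.31 + 2×5.08 = 16.47 m.
Hydraulic radius R = A/P = 32.05/16.47 = 1.946 m.
From Manning's equation, S = [nQ / (1 A R^(2/3))]² = [0.038 × 36.7 / (1 × 32.05 × 1.946^(2/3))]² = 0.000779.

S = 0.000779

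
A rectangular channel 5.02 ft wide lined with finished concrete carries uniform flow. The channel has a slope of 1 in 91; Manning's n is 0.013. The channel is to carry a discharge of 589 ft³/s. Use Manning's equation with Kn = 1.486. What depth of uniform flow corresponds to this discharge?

Manning's equation rearranged: A R^(2/3) = nQ / (1.486·√S) = 0.013 × 589 / (1.486 × √0.01099) = 49.15.
At y = 8.35 ft: A R^(2/3) = 64.97 — over.
At y = 4.64 ft: A R^(2/3) = 32.25 — short.
At y = 6.58 ft: A R^(2/3) = 49.18 — close enough.

y_n = 6.58 ft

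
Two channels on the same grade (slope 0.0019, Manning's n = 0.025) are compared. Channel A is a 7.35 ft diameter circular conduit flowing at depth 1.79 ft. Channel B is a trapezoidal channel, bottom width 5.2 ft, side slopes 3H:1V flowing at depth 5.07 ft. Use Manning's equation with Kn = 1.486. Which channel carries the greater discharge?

Channel A: For a circular section of diameter D = 7.35 ft at depth y = 1.79 ft, the central angle is θ = 2 arccos(1 − 2y/D) = 2.064 rad. Then A = (D²/8)(θ − sin θ) = 7.994 ft² and P = Dθ/2 = 7.587 ft. Hydraulic radius R = A/P = 7.994/7.587 = 1.054 ft. Q_A = (1.486/0.025)·7.994·1.054^(2/3)·√0.0019 = 21.45 ft³/s.
Channel B: With bottom width b = 5.2 ft and side slope z = 3: A = (b + zy)y = (5.2 + 3×5.07)×5.07 = 103.5 ft²; P = b + 2y√(1+z²) = 5.2 + 2×5.07×3.162 = 37.27 ft. Hydraulic radius R = A/P = 103.5/37.27 = 2.777 ft. Q_B = (1.486/0.025)·103.5·2.777^(2/3)·√0.0019 = 529.7 ft³/s.
Q_A = 21.45 ft³/s vs Q_B = 529.7 ft³/s, so channel B carries more.

channel B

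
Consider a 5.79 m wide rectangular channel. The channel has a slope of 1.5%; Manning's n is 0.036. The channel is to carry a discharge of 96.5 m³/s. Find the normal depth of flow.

y_n = 3.58 m

Manning's equation rearranged: A R^(2/3) = nQ / (1·√S) = 0.036 × 96.5 / (√0.015) = 28.37.
Trying y = 4.27 m: A R^(2/3) = 35.56 — too large.
Trying y = 3.21 m: A R^(2/3) = 24.59 — too small.
Trying y = 3.58 m: A R^(2/3) = 28.36 — matches.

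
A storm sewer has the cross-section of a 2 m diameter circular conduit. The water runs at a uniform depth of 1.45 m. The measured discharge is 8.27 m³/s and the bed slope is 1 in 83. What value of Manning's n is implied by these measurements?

n = 0.023

For a circular section of diameter D = 2 m at depth y = 1.45 m, the central angle is θ = 2 arccos(1 − 2y/D) = 4.075 rad. Then A = (D²/8)(θ − sin θ) = 2.439 m² and P = Dθ/2 = 4.075 m.
Hydraulic radius R = A/P = 2.439/4.075 = 0.5986 m.
Rearranging Manning's equation: n = (1/Q) A R^(2/3) S^(1/2) = (1/8.27) × 2.439 × 0.5986^(2/3) × √0.01205 = 0.023.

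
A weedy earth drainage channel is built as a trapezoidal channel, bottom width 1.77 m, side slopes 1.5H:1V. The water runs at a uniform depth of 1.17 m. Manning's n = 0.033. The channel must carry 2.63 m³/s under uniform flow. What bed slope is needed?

With bottom width b = 1.77 m and side slope z = 1.5: A = (b + zy)y = (1.77 + 1.5×1.17)×1.17 = 4.124 m²; P = b + 2y√(1+z²) = 1.77 + 2×1.17×1.803 = 5.988 m.
Hydraulic radius R = A/P = 4.124/5.988 = 0.6887 m.
From Manning's equation, S = [nQ / (1 A R^(2/3))]² = [0.033 × 2.63 / (1 × 4.124 × 0.6887^(2/3))]² = 0.000728.

S = 0.000728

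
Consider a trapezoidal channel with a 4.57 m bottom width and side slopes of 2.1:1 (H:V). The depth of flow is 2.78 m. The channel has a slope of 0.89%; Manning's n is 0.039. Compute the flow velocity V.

V = 3.38 m/s

With bottom width b = 4.57 m and side slope z = 2.1: A = (b + zy)y = (4.57 + 2.1×2.78)×2.78 = 28.93 m²; P = b + 2y√(1+z²) = 4.57 + 2×2.78×2.326 = 17.5 m.
Hydraulic radius R = A/P = 28.93/17.5 = 1.653 m.
From Manning's equation, V = (1/n) R^(2/3) S^(1/2) = (1/0.039) × 1.653^(2/3) × 0.0089^(1/2) = 3.38 m/s.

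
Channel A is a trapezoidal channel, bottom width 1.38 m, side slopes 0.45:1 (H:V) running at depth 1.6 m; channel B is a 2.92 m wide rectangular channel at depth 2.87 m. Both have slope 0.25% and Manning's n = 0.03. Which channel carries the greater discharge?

channel B

Channel A: With bottom width b = 1.38 m and side slope z = 0.45: A = (b + zy)y = (1.38 + 0.45×1.6)×1.6 = 3.36 m²; P = b + 2y√(1+z²) = 1.38 + 2×1.6×1.097 = 4.889 m. Hydraulic radius R = A/P = 3.36/4.889 = 0.6872 m. Q_A = (1/0.03)·3.36·0.6872^(2/3)·√0.0025 = 4.361 m³/s.
Channel B: Flow area A = b·y = 2.92 × 2.87 = 8.38 m². Wetted perimeter P = b + 2y = 2.92 + 2×2.87 = 8.66 m. Hydraulic radius R = A/P = 8.38/8.66 = 0.9677 m. Q_B = (1/0.03)·8.38·0.9677^(2/3)·√0.0025 = 13.67 m³/s.
Q_A = 4.361 m³/s vs Q_B = 13.67 m³/s, so channel B carries more.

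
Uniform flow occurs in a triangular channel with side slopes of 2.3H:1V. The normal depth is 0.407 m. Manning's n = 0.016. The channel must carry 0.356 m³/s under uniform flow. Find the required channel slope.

S = 0.0021

For a triangular section with side slope z = 2.3: A = zy² = 2.3×0.407² = 0.381 m²; P = 2y√(1+z²) = 2×0.407×2.508 = 2.042 m.
Hydraulic radius R = A/P = 0.381/2.042 = 0.1866 m.
From Manning's equation, S = [nQ / (1 A R^(2/3))]² = [0.016 × 0.356 / (1 × 0.381 × 0.1866^(2/3))]² = 0.0021.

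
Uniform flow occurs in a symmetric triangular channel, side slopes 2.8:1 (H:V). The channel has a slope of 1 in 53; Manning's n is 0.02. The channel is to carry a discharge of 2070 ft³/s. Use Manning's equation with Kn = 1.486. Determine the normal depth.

y_n = 6.02 ft

Manning's equation rearranged: A R^(2/3) = nQ / (1.486·√S) = 0.02 × 2070 / (1.486 × √0.01887) = 202.8.
Try y = 5.14 ft: A R^(2/3) = 133.4 — short.
Try y = 6.02 ft: A R^(2/3) = 203.2 — ≈ 202.8.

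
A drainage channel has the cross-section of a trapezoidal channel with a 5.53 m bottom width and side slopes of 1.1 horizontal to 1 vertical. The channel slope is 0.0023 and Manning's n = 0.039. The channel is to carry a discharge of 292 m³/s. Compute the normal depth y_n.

y_n = 7.35 m

Manning's equation rearranged: A R^(2/3) = nQ / (1·√S) = 0.039 × 292 / (√0.0023) = 237.5.
Try y = 5.93 m: A R^(2/3) = 151.5 — too small.
Try y = 7.35 m: A R^(2/3) = 237.4 — ≈ 237.5.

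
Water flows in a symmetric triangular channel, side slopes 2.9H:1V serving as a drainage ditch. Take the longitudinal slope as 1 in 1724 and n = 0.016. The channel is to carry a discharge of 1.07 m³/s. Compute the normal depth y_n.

Manning's equation rearranged: A R^(2/3) = nQ / (1·√S) = 0.016 × 1.07 / (√0.00058) = 0.7108.
Try y = 0.848 m: A R^(2/3) = 1.134 — high.
Try y = 0.511 m: A R^(2/3) = 0.2937 — low.
Try y = 0.712 m: A R^(2/3) = 0.7113 — close enough.

y_n = 0.712 m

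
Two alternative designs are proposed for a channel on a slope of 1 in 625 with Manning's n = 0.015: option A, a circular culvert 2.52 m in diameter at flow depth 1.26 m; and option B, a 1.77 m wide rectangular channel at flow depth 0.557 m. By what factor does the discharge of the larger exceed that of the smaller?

3.8

Channel A: For a circular section of diameter D = 2.52 m at depth y = 1.26 m, the central angle is θ = 2 arccos(1 − 2y/D) = 3.142 rad. Then A = (D²/8)(θ − sin θ) = 2.494 m² and P = Dθ/2 = 3.958 m. Hydraulic radius R = A/P = 2.494/3.958 = 0.63 m. Q_A = (1/0.015)·2.494·0.63^(2/3)·√0.0016 = 4.887 m³/s.
Channel B: Flow area A = b·y = 1.77 × 0.557 = 0.9859 m². Wetted perimeter P = b + 2y = 1.77 + 2×0.557 = 2.884 m. Hydraulic radius R = A/P = 0.9859/2.884 = 0.3418 m. Q_B = (1/0.015)·0.9859·0.3418^(2/3)·√0.0016 = 1.285 m³/s.
The larger discharge is 4.887 m³/s and the smaller is 1.285 m³/s; the ratio is 3.8.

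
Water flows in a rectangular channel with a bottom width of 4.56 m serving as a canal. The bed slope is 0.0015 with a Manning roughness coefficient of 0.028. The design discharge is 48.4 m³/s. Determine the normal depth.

Manning's equation rearranged: A R^(2/3) = nQ / (1·√S) = 0.028 × 48.4 / (√0.0015) = 34.99.
Try y = 6.3 m: A R^(2/3) = 40.5 — over.
Try y = 4.6 m: A R^(2/3) = 27.78 — short.
Try y = 5.57 m: A R^(2/3) = 35 — close enough.

y_n = 5.57 m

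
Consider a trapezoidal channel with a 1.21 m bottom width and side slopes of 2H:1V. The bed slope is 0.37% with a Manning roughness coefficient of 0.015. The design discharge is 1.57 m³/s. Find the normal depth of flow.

y_n = 0.431 m

Manning's equation rearranged: A R^(2/3) = nQ / (1·√S) = 0.015 × 1.57 / (√0.0037) = 0.3872.
At y = 0.33 m: A R^(2/3) = 0.2315 — short.
At y = 0.431 m: A R^(2/3) = 0.3864 — ≈ 0.3872.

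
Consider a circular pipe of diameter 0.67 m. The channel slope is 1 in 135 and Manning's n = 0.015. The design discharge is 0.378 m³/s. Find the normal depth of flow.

Manning's equation rearranged: A R^(2/3) = nQ / (1·√S) = 0.015 × 0.378 / (√0.007407) = 0.06588.
Try y = 0.293 m: A R^(2/3) = 0.04241 — too small.
Try y = 0.456 m: A R^(2/3) = 0.0864 — too large.
Try y = 0.38 m: A R^(2/3) = 0.06592 — matches.

y_n = 0.38 m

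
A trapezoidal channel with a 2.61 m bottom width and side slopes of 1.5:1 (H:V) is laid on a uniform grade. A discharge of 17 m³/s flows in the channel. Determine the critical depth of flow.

At critical depth, Q² T / (g A³) = 1, i.e. A³/T = Q²/g = 17²/9.81 = 29.46.
Try y = 1.42 m: A³/T = 44.39 — high.
Try y = 1.05 m: A³/T = 14.73 — low.
Try y = 1.27 m: A³/T = 29.37 — matches.

y_c = 1.27 m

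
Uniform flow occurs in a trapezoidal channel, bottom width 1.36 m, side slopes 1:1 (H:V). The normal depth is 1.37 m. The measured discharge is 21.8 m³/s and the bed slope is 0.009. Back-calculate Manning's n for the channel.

n = 0.013

With bottom width b = 1.36 m and side slope z = 1: A = (b + zy)y = (1.36 + 1×1.37)×1.37 = 3.74 m²; P = b + 2y√(1+z²) = 1.36 + 2×1.37×1.414 = 5.235 m.
Hydraulic radius R = A/P = 3.74/5.235 = 0.7144 m.
Rearranging Manning's equation: n = (1/Q) A R^(2/3) S^(1/2) = (1/21.8) × 3.74 × 0.7144^(2/3) × √0.009 = 0.013.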